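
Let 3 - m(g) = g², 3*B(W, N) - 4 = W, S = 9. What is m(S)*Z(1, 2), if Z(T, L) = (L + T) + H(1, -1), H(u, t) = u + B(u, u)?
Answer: -442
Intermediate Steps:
B(W, N) = 4/3 + W/3
H(u, t) = 4/3 + 4*u/3 (H(u, t) = u + (4/3 + u/3) = 4/3 + 4*u/3)
m(g) = 3 - g²
Z(T, L) = 8/3 + L + T (Z(T, L) = (L + T) + (4/3 + (4/3)*1) = (L + T) + (4/3 + 4/3) = (L + T) + 8/3 = 8/3 + L + T)
m(S)*Z(1, 2) = (3 - 1*9²)*(8/3 + 2 + 1) = (3 - 1*81)*(17/3) = (3 - 81)*(17/3) = -78*17/3 = -442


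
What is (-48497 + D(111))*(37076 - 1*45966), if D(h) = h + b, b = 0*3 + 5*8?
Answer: 429795940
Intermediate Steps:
b = 40 (b = 0 + 40 = 40)
D(h) = 40 + h (D(h) = h + 40 = 40 + h)
(-48497 + D(111))*(37076 - 1*45966) = (-48497 + (40 + 111))*(37076 - 1*45966) = (-48497 + 151)*(37076 - 45966) = -48346*(-8890) = 429795940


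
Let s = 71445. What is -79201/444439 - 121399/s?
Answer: -59612965606/31752944355 ≈ -1.8774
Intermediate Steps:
-79201/444439 - 121399/s = -79201/444439 - 121399/71445 = -59612965606/31752944355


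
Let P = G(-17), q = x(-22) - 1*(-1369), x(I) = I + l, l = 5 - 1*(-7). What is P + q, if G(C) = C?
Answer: 1342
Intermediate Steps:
l = 12 (l = 5 + 7 = 12)
x(I) = 12 + I (x(I) = I + 12 = 12 + I)
q = 1359 (q = (12 - 22) - 1*(-1369) = -10 + 1369 = 1359)
P = -17
P + q = -17 + 1359 = 1342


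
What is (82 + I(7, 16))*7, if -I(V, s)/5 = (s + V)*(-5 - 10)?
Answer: 12649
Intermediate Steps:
I(V, s) = 75*V + 75*s (I(V, s) = -5*(s + V)*(-5 - 10) = -5*(V + s)*(-15) = -5*(-15*V - 15*s) = 75*V + 75*s)
(82 + I(7, 16))*7 = (82 + (75*7 + 75*16))*7 = (82 + (525 + 1200))*7 = (82 + 1725)*7 = 1807*7 = 12649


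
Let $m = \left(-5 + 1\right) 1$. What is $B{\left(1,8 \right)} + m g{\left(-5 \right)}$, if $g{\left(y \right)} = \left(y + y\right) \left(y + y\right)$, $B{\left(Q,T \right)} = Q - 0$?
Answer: $-399$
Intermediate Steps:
$B{\left(Q,T \right)} = Q$ ($B{\left(Q,T \right)} = Q + 0 = Q$)
$g{\left(y \right)} = 4 y^{2}$ ($g{\left(y \right)} = 2 y 2 y = 4 y^{2}$)
$m = -4$ ($m = \left(-4\right) 1 = -4$)
$B{\left(1,8 \right)} + m g{\left(-5 \right)} = 1 - 4 \cdot 4 \left(-5\right)^{2} = 1 - 4 \cdot 4 \cdot 25 = 1 - 400 = -399$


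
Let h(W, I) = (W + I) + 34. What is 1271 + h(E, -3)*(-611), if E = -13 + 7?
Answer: -14004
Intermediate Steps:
E = -6
h(W, I) = 34 + I + W (h(W, I) = (I + W) + 34 = 34 + I + W)
1271 + h(E, -3)*(-611) = 1271 + (34 - 3 - 6)*(-611) = 1271 + 25*(-611) = 1271 - 15275 = -14004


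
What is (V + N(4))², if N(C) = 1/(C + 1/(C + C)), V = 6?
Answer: 42436/1089 ≈ 38.968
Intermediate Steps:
N(C) = 1/(C + 1/(2*C))
(V + N(4))² = (6 + 2*4/(1 + 2*4²))² = (6 + 2*4/(1 + 2*16))² = (6 + 2*4/(1 + 32))² = (6 + 2*4/33)² = (6 + 2*4*(1/33))² = (6 + 8/33)² = (206/33)² = 42436/1089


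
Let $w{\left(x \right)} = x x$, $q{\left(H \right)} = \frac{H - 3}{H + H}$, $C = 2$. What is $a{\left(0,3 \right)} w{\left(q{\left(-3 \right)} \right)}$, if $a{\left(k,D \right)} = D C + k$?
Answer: $6$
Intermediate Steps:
$q{\left(H \right)} = \frac{-3 + H}{2 H}$
$a{\left(k,D \right)} = k + 2 D$ ($a{\left(k,D \right)} = D 2 + k = 2 D + k = k + 2 D$)
$w{\left(x \right)} = x^{2}$
$a{\left(0,3 \right)} w{\left(q{\left(-3 \right)} \right)} = \left(0 + 2 \cdot 3\right) \left(\frac{-3 - 3}{2 \left(-3\right)}\right)^{2} = \left(0 + 6\right) \left(\frac{1}{2} \left(- \frac{1}{3}\right) \left(-6\right)\right)^{2} = 6 \cdot 1^{2} = 6 \cdot 1 = 6$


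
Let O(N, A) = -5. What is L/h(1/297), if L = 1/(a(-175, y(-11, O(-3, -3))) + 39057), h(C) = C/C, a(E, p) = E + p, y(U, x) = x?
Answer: 1/38877 ≈ 2.5722e-5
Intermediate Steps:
h(C) = 1
L = 1/38877 (L = 1/((-175 - 5) + 39057) = 1/(-180 + 39057) = 1/38877 ≈ 2.5722e-5)
L/h(1/297) = (1/38877)/1 = (1/38877)*1 = 1/38877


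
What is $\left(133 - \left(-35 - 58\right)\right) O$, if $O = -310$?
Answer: $-70060$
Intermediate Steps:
$\left(133 - \left(-35 - 58\right)\right) O = \left(133 - \left(-35 - 58\right)\right) \left(-310\right) = \left(133 - -93\right) \left(-310\right) = \left(133 + 93\right) \left(-310\right) = 226 \left(-310\right) = -70060$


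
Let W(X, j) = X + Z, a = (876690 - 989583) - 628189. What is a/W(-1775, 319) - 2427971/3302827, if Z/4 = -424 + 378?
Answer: 2442909243625/6470238093 ≈ 377.56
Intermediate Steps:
Z = -184 (Z = 4*(-424 + 378) = 4*(-46) = -184)
a = -741082 (a = -112893 - 628189 = -741082)
W(X, j) = -184 + X (W(X, j) = X - 184 = -184 + X)
a/W(-1775, 319) - 2427971/3302827 = -741082/(-184 - 1775) - 2427971/3302827 = -741082/(-1959) - 2427971*1/3302827 = -741082*(-1/1959) - 2427971/3302827 = 741082/1959 - 2427971/3302827 = 2442909243625/6470238093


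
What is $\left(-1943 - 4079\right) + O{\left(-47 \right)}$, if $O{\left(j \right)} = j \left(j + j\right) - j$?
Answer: $-1557$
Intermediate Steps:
$O{\left(j \right)} = - j + 2 j^{2}$ ($O{\left(j \right)} = j 2 j - j = 2 j^{2} - j = - j + 2 j^{2}$)
$\left(-1943 - 4079\right) + O{\left(-47 \right)} = \left(-1943 - 4079\right) - 47 \left(-1 + 2 \left(-47\right)\right) = -6022 - 47 \left(-1 - 94\right) = -6022 - -4465 = -6022 + 4465 = -1557$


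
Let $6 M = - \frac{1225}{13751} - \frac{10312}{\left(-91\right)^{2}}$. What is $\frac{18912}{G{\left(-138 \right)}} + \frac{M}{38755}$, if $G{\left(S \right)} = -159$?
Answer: $- \frac{55640500642547727}{467789719508930} \approx -118.94$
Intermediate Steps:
$M = - \frac{50648179}{227744062}$ ($M = \frac{- \frac{1225}{13751} - \frac{10312}{\left(-91\right)^{2}}}{6} = \frac{\left(-1225\right) \frac{1}{13751} - \frac{10312}{8281}}{6} = \frac{- \frac{1225}{13751} - \frac{10312}{8281}}{6} = \frac{1}{6} \left(- \frac{151944537}{113872031}\right) = - \frac{50648179}{227744062} \approx -0.22239$)
$\frac{18912}{G{\left(-138 \right)}} + \frac{M}{38755} = \frac{18912}{-159} - \frac{50648179}{227744062 \cdot 38755} = 18912 \left(- \frac{1}{159}\right) - \frac{50648179}{8826221122810} = - \frac{6304}{53} - \frac{50648179}{8826221122810} = - \frac{55640500642547727}{467789719508930}$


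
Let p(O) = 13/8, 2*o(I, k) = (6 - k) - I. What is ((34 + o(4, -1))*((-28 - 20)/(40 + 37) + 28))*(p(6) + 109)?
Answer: 33114045/308 ≈ 1.0751e+5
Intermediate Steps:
o(I, k) = 3 - I/2 - k/2 (o(I, k) = ((6 - k) - I)/2 = (6 - I - k)/2 = 3 - I/2 - k/2)
p(O) = 13/8 (p(O) = 13*(1/8) = 13/8)
((34 + o(4, -1))*((-28 - 20)/(40 + 37) + 28))*(p(6) + 109) = ((34 + (3 - 1/2*4 - 1/2*(-1)))*((-28 - 20)/(40 + 37) + 28))*(13/8 + 109) = ((34 + (3 - 2 + 1/2))*(-48/77 + 28))*(885/8) = ((34 + 3/2)*(-48*1/77 + 28))*(885/8) = (71*(-48/77 + 28)/2)*(885/8) = ((71/2)*(2108/77))*(885/8) = (74834/77)*(885/8) = 33114045/308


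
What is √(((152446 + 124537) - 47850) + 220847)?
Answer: 2*√112495 ≈ 670.81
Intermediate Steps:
√(((152446 + 124537) - 47850) + 220847) = √((276983 - 47850) + 220847) = √(229133 + 220847) = √449980 = 2*√112495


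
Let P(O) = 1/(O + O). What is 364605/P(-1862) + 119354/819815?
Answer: -1113135805311946/819815 ≈ -1.3578e+9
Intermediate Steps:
P(O) = 1/(2*O)
364605/P(-1862) + 119354/819815 = 364605/(((½)/(-1862))) + 119354/819815 = 364605/(((½)*(-1/1862))) + 119354*(1/819815) = 364605/(-1/3724) + 119354/819815 = 364605*(-3724) + 119354/819815 = -1357789020 + 119354/819815 = -1113135805311946/819815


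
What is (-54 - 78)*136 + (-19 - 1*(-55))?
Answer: -17916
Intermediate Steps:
(-54 - 78)*136 + (-19 - 1*(-55)) = -132*136 + (-19 + 55) = -17952 + 36 = -17916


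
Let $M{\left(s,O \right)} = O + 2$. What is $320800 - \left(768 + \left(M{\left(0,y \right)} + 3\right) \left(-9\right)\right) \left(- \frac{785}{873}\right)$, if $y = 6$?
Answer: $\frac{93527855}{291} \approx 3.214 \cdot 10^{5}$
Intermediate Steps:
$M{\left(s,O \right)} = 2 + O$
$320800 - \left(768 + \left(M{\left(0,y \right)} + 3\right) \left(-9\right)\right) \left(- \frac{785}{873}\right) = 320800 - \left(768 + \left(\left(2 + 6\right) + 3\right) \left(-9\right)\right) \left(- \frac{785}{873}\right) = 320800 - \left(768 + \left(8 + 3\right) \left(-9\right)\right) \left(\left(-785\right) \frac{1}{873}\right) = 320800 - \left(768 + 11 \left(-9\right)\right) \left(- \frac{785}{873}\right) = 320800 - \left(768 - 99\right) \left(- \frac{785}{873}\right) = 320800 - 669 \left(- \frac{785}{873}\right) = 320800 - - \frac{175055}{291} = 320800 + \frac{175055}{291} = \frac{93527855}{291}$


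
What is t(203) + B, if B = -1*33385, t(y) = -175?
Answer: -33560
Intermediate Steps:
B = -33385
t(203) + B = -175 - 33385 = -33560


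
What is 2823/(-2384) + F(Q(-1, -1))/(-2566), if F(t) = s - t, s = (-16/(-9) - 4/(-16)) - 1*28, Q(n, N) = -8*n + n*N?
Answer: -32221999/27528048 ≈ -1.1705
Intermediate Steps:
Q(n, N) = -8*n + N*n
s = -935/36 (s = (-16*(-⅑) - 4*(-1/16)) - 28 = (16/9 + ¼) - 28 = 73/36 - 28 = -935/36 ≈ -25.972)
F(t) = -935/36 - t
2823/(-2384) + F(Q(-1, -1))/(-2566) = 2823/(-2384) + (-935/36 - (-1)*(-8 - 1))/(-2566) = 2823*(-1/2384) + (-935/36 - (-1)*(-9))*(-1/2566) = -2823/2384 + (-935/36 - 1*9)*(-1/2566) = -2823/2384 + (-935/36 - 9)*(-1/2566) = -2823/2384 - 1259/36*(-1/2566) = -2823/2384 + 1259/92376 = -32221999/27528048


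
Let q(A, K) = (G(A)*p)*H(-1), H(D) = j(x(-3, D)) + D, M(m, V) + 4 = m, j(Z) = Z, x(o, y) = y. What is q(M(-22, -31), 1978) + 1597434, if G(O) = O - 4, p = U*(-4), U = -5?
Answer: 1598634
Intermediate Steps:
p = 20 (p = -5*(-4) = 20)
G(O) = -4 + O
M(m, V) = -4 + m
H(D) = 2*D (H(D) = D + D = 2*D)
q(A, K) = 160 - 40*A (q(A, K) = ((-4 + A)*20)*(2*(-1)) = (-80 + 20*A)*(-2) = 160 - 40*A)
q(M(-22, -31), 1978) + 1597434 = (160 - 40*(-4 - 22)) + 1597434 = (160 - 40*(-26)) + 1597434 = (160 + 1040) + 1597434 = 1200 + 1597434 = 1598634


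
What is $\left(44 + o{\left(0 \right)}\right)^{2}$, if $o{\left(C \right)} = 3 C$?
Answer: $1936$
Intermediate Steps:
$\left(44 + o{\left(0 \right)}\right)^{2} = \left(44 + 3 \cdot 0\right)^{2} = \left(44 + 0\right)^{2} = 44^{2} = 1936$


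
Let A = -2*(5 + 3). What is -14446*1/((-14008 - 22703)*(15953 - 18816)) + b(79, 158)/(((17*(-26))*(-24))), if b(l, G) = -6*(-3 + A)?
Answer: 1971427739/185823152424 ≈ 0.010609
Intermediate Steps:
A = -16 (A = -2*8 = -16)
b(l, G) = 114 (b(l, G) = -6*(-3 - 16) = -6*(-19) = 114)
-14446*1/((-14008 - 22703)*(15953 - 18816)) + b(79, 158)/(((17*(-26))*(-24))) = -14446*1/((-14008 - 22703)*(15953 - 18816)) + 114/(((17*(-26))*(-24))) = -14446/((-36711*(-2863))) + 114/((-442*(-24))) = -14446/105103593 + 114/10608 = -14446*1/105103593 + 114*(1/10608) = -14446/105103593 + 19/1768 = 1971427739/185823152424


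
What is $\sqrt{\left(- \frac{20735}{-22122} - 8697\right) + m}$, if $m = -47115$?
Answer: $\frac{i \sqrt{3034775424682}}{7374} \approx 236.24 i$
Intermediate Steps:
$\sqrt{\left(- \frac{20735}{-22122} - 8697\right) + m} = \sqrt{\left(- \frac{20735}{-22122} - 8697\right) - 47115} = \sqrt{\left(\left(-20735\right) \left(- \frac{1}{22122}\right) - 8697\right) - 47115} = \sqrt{\left(\frac{20735}{22122} - 8697\right) - 47115} = \sqrt{- \frac{192374299}{22122} - 47115} = \sqrt{- \frac{1234652329}{22122}} = \frac{i \sqrt{3034775424682}}{7374}$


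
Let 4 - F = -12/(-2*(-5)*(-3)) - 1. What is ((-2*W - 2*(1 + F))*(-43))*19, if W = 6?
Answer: 94772/5 ≈ 18954.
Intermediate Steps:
F = 23/5 (F = 4 - (-12/(-2*(-5)*(-3)) - 1) = 4 - (-12/(10*(-3)) - 1) = 4 - (-12/(-30) - 1) = 4 - (-12*(-1)/30 - 1) = 4 - (-4*(-⅒) - 1) = 4 - (⅖ - 1) = 4 - 1*(-⅗) = 4 + ⅗ = 23/5 ≈ 4.6000)
((-2*W - 2*(1 + F))*(-43))*19 = ((-2*6 - 2*(1 + 23/5))*(-43))*19 = ((-12 - 2*28/5)*(-43))*19 = ((-12 - 56/5)*(-43))*19 = -116/5*(-43)*19 = (4988/5)*19 = 94772/5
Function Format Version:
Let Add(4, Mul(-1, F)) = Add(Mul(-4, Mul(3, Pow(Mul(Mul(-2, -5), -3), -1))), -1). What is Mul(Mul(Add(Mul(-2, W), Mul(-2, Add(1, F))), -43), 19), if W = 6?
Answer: Rational(94772, 5) ≈ 18954.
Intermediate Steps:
F = Rational(23, 5) (F = Add(4, Mul(-1, Add(Mul(-4, Mul(3, Pow(Mul(Mul(-2, -5), -3), -1))), -1))) = Add(4, Mul(-1, Add(Mul(-4, Mul(3, Pow(Mul(10, -3), -1))), -1))) = Add(4, Mul(-1, Add(Mul(-4, Mul(3, Pow(-30, -1))), -1))) = Add(4, Mul(-1, Add(Mul(-4, Mul(3, Rational(-1, 30))), -1))) = Add(4, Mul(-1, Add(Mul(-4, Rational(-1, 10)), -1))) = Add(4, Mul(-1, Add(Rational(2, 5), -1))) = Add(4, Mul(-1, Rational(-3, 5))) = Add(4, Rational(3, 5)) = Rational(23, 5) ≈ 4.6000)
Mul(Mul(Add(Mul(-2, W), Mul(-2, Add(1, F))), -43), 19) = Mul(Mul(Add(Mul(-2, 6), Mul(-2, Add(1, Rational(23, 5)))), -43), 19) = Mul(Mul(Add(-12, Mul(-2, Rational(28, 5))), -43), 19) = Mul(Mul(Add(-12, Rational(-56, 5)), -43), 19) = Mul(Mul(Rational(-116, 5), -43), 19) = Mul(Rational(4988, 5), 19) = Rational(94772, 5)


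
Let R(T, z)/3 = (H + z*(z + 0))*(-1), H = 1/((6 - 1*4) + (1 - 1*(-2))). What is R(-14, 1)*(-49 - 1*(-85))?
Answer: -648/5 ≈ -129.60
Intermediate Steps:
H = ⅕ (H = 1/((6 - 4) + (1 + 2)) = 1/(2 + 3) = 1/5 = ⅕ ≈ 0.20000)
R(T, z) = -⅗ - 3*z² (R(T, z) = 3*((⅕ + z*(z + 0))*(-1)) = 3*((⅕ + z*z)*(-1)) = 3*((⅕ + z²)*(-1)) = 3*(-⅕ - z²) = -⅗ - 3*z²)
R(-14, 1)*(-49 - 1*(-85)) = (-⅗ - 3*1²)*(-49 - 1*(-85)) = (-⅗ - 3*1)*(-49 + 85) = (-⅗ - 3)*36 = -18/5*36 = -648/5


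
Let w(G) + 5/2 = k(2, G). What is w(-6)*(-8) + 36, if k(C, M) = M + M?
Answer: 152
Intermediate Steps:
k(C, M) = 2*M
w(G) = -5/2 + 2*G
w(-6)*(-8) + 36 = (-5/2 + 2*(-6))*(-8) + 36 = (-5/2 - 12)*(-8) + 36 = -29/2*(-8) + 36 = 116 + 36 = 152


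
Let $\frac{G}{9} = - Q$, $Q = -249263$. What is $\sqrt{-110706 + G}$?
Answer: $\sqrt{2132661} \approx 1460.4$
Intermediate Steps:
$G = 2243367$ ($G = 9 \left(\left(-1\right) \left(-249263\right)\right) = 9 \cdot 249263 = 2243367$)
$\sqrt{-110706 + G} = \sqrt{-110706 + 2243367} = \sqrt{2132661}$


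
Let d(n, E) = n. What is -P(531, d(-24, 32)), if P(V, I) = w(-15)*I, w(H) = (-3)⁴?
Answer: 1944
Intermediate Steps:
w(H) = 81
P(V, I) = 81*I
-P(531, d(-24, 32)) = -81*(-24) = -1*(-1944) = 1944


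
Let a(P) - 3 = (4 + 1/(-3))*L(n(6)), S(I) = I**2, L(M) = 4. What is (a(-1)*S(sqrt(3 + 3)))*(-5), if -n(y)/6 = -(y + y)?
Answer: -530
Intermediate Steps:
n(y) = 12*y (n(y) = -(-6)*(y + y) = -(-6)*2*y = -(-12)*y = 12*y)
a(P) = 53/3 (a(P) = 3 + (4 + 1/(-3))*4 = 3 + (4 - 1/3)*4 = 3 + (11/3)*4 = 3 + 44/3 = 53/3)
(a(-1)*S(sqrt(3 + 3)))*(-5) = (53*(sqrt(3 + 3))**2/3)*(-5) = (53*(sqrt(6))**2/3)*(-5) = ((53/3)*6)*(-5) = 106*(-5) = -530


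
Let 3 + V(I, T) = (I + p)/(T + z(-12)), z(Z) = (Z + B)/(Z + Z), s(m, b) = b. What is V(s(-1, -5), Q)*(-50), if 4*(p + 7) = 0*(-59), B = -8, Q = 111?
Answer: 104250/671 ≈ 155.37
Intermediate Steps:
p = -7 (p = -7 + (0*(-59))/4 = -7 + (¼)*0 = -7 + 0 = -7)
z(Z) = (-8 + Z)/(2*Z) (z(Z) = (Z - 8)/(Z + Z) = (-8 + Z)/((2*Z)) = (-8 + Z)*(1/(2*Z)) = (-8 + Z)/(2*Z))
V(I, T) = -3 + (-7 + I)/(⅚ + T) (V(I, T) = -3 + (I - 7)/(T + (½)*(-8 - 12)/(-12)) = -3 + (-7 + I)/(T + (½)*(-1/12)*(-20)) = -3 + (-7 + I)/(T + ⅚) = -3 + (-7 + I)/(⅚ + T))
V(s(-1, -5), Q)*(-50) = (3*(-19 - 6*111 + 2*(-5))/(5 + 6*111))*(-50) = (3*(-19 - 666 - 10)/(5 + 666))*(-50) = (3*(-695)/671)*(-50) = (3*(1/671)*(-695))*(-50) = -2085/671*(-50) = 104250/671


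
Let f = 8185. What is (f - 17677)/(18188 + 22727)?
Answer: -1356/5845 ≈ -0.23199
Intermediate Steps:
(f - 17677)/(18188 + 22727) = (8185 - 17677)/(18188 + 22727) = -9492/40915 = -9492*1/40915 = -1356/5845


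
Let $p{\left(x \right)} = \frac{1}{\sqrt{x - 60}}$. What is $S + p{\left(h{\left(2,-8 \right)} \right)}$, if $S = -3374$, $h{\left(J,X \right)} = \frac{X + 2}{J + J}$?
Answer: $-3374 - \frac{i \sqrt{246}}{123} \approx -3374.0 - 0.12752 i$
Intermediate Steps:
$h{\left(J,X \right)} = \frac{2 + X}{2 J}$
$p{\left(x \right)} = \frac{1}{\sqrt{-60 + x}}$
$S + p{\left(h{\left(2,-8 \right)} \right)} = -3374 + \frac{1}{\sqrt{-60 + \frac{2 - 8}{2 \cdot 2}}} = -3374 + \frac{1}{\sqrt{-60 + \frac{1}{2} \cdot \frac{1}{2} \left(-6\right)}} = -3374 + \frac{1}{\sqrt{-60 - \frac{3}{2}}} = -3374 + \frac{1}{\sqrt{- \frac{123}{2}}} = -3374 - \frac{i \sqrt{246}}{123}$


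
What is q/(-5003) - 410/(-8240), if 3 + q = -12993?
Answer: 10913827/4122472 ≈ 2.6474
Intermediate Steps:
q = -12996 (q = -3 - 12993 = -12996)
q/(-5003) - 410/(-8240) = -12996/(-5003) - 410/(-8240) = -12996*(-1/5003) - 410*(-1/8240) = 12996/5003 + 41/824 = 10913827/4122472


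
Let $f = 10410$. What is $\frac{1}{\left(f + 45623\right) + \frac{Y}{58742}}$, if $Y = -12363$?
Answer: $\frac{58742}{3291478123} \approx 1.7847 \cdot 10^{-5}$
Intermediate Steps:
$\frac{1}{\left(f + 45623\right) + \frac{Y}{58742}} = \frac{1}{\left(10410 + 45623\right) - \frac{12363}{58742}} = \frac{1}{56033 - \frac{12363}{58742}} = \frac{1}{\frac{3291478123}{58742}} = \frac{58742}{3291478123}$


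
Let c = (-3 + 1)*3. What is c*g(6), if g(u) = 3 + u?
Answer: -54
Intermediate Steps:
c = -6 (c = -2*3 = -6)
c*g(6) = -6*(3 + 6) = -6*9 = -54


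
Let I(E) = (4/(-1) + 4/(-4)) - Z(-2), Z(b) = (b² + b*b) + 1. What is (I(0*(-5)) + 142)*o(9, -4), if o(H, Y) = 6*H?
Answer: 6912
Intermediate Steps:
Z(b) = 1 + 2*b² (Z(b) = (b² + b²) + 1 = 2*b² + 1 = 1 + 2*b²)
I(E) = -14 (I(E) = (4/(-1) + 4/(-4)) - (1 + 2*(-2)²) = (4*(-1) + 4*(-¼)) - (1 + 2*4) = (-4 - 1) - (1 + 8) = -5 - 1*9 = -5 - 9 = -14)
(I(0*(-5)) + 142)*o(9, -4) = (-14 + 142)*(6*9) = 128*54 = 6912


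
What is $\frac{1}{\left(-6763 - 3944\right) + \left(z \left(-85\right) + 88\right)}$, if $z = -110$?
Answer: $- \frac{1}{1269} \approx -0.00078802$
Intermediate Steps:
$\frac{1}{\left(-6763 - 3944\right) + \left(z \left(-85\right) + 88\right)} = \frac{1}{\left(-6763 - 3944\right) + \left(\left(-110\right) \left(-85\right) + 88\right)} = \frac{1}{-10707 + \left(9350 + 88\right)} = \frac{1}{-10707 + 9438} = \frac{1}{-1269} = - \frac{1}{1269}$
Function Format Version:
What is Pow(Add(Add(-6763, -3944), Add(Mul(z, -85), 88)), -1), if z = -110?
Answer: Rational(-1, 1269) ≈ -0.00078802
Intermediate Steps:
Pow(Add(Add(-6763, -3944), Add(Mul(z, -85), 88)), -1) = Pow(Add(Add(-6763, -3944), Add(Mul(-110, -85), 88)), -1) = Pow(Add(-10707, Add(9350, 88)), -1) = Pow(Add(-10707, 9438), -1) = Pow(-1269, -1) = Rational(-1, 1269)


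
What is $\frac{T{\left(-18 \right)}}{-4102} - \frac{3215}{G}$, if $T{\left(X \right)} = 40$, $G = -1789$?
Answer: $\frac{6558185}{3669239} \approx 1.7873$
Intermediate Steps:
$\frac{T{\left(-18 \right)}}{-4102} - \frac{3215}{G} = \frac{40}{-4102} - \frac{3215}{-1789} = 40 \left(- \frac{1}{4102}\right) - - \frac{3215}{1789} = - \frac{20}{2051} + \frac{3215}{1789} = \frac{6558185}{3669239}$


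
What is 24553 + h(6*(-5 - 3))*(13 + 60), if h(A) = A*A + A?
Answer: 189241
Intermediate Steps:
h(A) = A + A**2 (h(A) = A**2 + A = A + A**2)
24553 + h(6*(-5 - 3))*(13 + 60) = 24553 + ((6*(-5 - 3))*(1 + 6*(-5 - 3)))*(13 + 60) = 24553 + ((6*(-8))*(1 + 6*(-8)))*73 = 24553 - 48*(1 - 48)*73 = 24553 - 48*(-47)*73 = 24553 + 2256*73 = 24553 + 164688 = 189241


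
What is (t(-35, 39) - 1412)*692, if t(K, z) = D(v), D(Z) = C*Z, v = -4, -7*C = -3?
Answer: -6848032/7 ≈ -9.7829e+5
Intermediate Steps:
C = 3/7 (C = -⅐*(-3) = 3/7 ≈ 0.42857)
D(Z) = 3*Z/7
t(K, z) = -12/7 (t(K, z) = (3/7)*(-4) = -12/7)
(t(-35, 39) - 1412)*692 = (-12/7 - 1412)*692 = -9896/7*692 = -6848032/7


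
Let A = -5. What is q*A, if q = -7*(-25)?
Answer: -875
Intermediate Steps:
q = 175
q*A = 175*(-5) = -875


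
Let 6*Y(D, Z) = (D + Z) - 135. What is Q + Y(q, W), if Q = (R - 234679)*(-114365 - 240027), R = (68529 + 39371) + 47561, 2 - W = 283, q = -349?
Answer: 56148450657/2 ≈ 2.8074e+10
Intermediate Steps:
W = -281 (W = 2 - 1*283 = 2 - 283 = -281)
R = 155461 (R = 107900 + 47561 = 155461)
Y(D, Z) = -45/2 + D/6 + Z/6 (Y(D, Z) = ((D + Z) - 135)/6 = (-135 + D + Z)/6 = -45/2 + D/6 + Z/6)
Q = 28074225456 (Q = (155461 - 234679)*(-114365 - 240027) = -79218*(-354392) = 28074225456)
Q + Y(q, W) = 28074225456 + (-45/2 + (1/6)*(-349) + (1/6)*(-281)) = 28074225456 + (-45/2 - 349/6 - 281/6) = 28074225456 - 255/2 = 56148450657/2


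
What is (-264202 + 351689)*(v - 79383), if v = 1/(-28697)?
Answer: -199300106098624/28697 ≈ -6.9450e+9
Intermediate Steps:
v = -1/28697 ≈ -3.4847e-5
(-264202 + 351689)*(v - 79383) = (-264202 + 351689)*(-1/28697 - 79383) = 87487*(-2278053952/28697) = -199300106098624/28697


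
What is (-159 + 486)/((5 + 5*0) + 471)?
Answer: 327/476 ≈ 0.68697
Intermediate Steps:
(-159 + 486)/((5 + 5*0) + 471) = 327/((5 + 0) + 471) = 327/(5 + 471) = 327/476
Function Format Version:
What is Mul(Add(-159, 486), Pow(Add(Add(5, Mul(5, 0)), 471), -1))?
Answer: Rational(327, 476) ≈ 0.68697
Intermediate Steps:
Mul(Add(-159, 486), Pow(Add(Add(5, Mul(5, 0)), 471), -1)) = Mul(327, Pow(Add(Add(5, 0), 471), -1)) = Mul(327, Pow(Add(5, 471), -1)) = Mul(327, Pow(476, -1)) = Mul(327, Rational(1, 476)) = Rational(327, 476)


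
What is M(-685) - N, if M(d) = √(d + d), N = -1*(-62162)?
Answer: -62162 + I*√1370 ≈ -62162.0 + 37.013*I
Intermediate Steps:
N = 62162
M(d) = √2*√d (M(d) = √(2*d) = √2*√d)
M(-685) - N = √2*√(-685) - 1*62162 = √2*(I*√685) - 62162 = I*√1370 - 62162 = -62162 + I*√1370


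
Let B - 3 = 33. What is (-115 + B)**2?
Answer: 6241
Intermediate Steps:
B = 36 (B = 3 + 33 = 36)
(-115 + B)**2 = (-115 + 36)**2 = (-79)**2 = 6241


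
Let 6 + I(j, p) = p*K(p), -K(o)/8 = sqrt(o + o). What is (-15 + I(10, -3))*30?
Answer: -630 + 720*I*sqrt(6) ≈ -630.0 + 1763.6*I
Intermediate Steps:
K(o) = -8*sqrt(2)*sqrt(o) (K(o) = -8*sqrt(o + o) = -8*sqrt(2)*sqrt(o))
I(j, p) = -6 - 8*sqrt(2)*p**(3/2) (I(j, p) = -6 + p*(-8*sqrt(2)*sqrt(p)) = -6 - 8*sqrt(2)*p**(3/2))
(-15 + I(10, -3))*30 = (-15 + (-6 - 8*sqrt(2)*(-3)**(3/2)))*30 = (-15 + (-6 - 8*sqrt(2)*(-3*I*sqrt(3))))*30 = (-15 + (-6 + 24*I*sqrt(6)))*30 = (-21 + 24*I*sqrt(6))*30 = -630 + 720*I*sqrt(6)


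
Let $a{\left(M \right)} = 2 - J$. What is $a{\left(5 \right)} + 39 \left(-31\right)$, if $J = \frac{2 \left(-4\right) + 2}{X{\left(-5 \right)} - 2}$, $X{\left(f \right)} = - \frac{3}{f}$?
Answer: $- \frac{8479}{7} \approx -1211.3$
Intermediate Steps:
$J = \frac{30}{7}$ ($J = \frac{2 \left(-4\right) + 2}{- \frac{3}{-5} - 2} = \frac{-8 + 2}{\left(-3\right) \left(- \frac{1}{5}\right) - 2} = - \frac{6}{\frac{3}{5} - 2} = - \frac{6}{- \frac{7}{5}} = \left(-6\right) \left(- \frac{5}{7}\right) = \frac{30}{7} \approx 4.2857$)
$a{\left(M \right)} = - \frac{16}{7}$ ($a{\left(M \right)} = 2 - \frac{30}{7} = - \frac{16}{7}$)
$a{\left(5 \right)} + 39 \left(-31\right) = - \frac{16}{7} + 39 \left(-31\right) = - \frac{16}{7} - 1209 = - \frac{8479}{7}$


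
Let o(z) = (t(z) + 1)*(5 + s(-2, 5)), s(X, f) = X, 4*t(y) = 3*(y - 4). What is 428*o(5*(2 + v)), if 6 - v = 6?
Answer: 7062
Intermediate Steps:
v = 0 (v = 6 - 1*6 = 6 - 6 = 0)
t(y) = -3 + 3*y/4 (t(y) = (3*(y - 4))/4 = (3*(-4 + y))/4 = (-12 + 3*y)/4 = -3 + 3*y/4)
o(z) = -6 + 9*z/4 (o(z) = ((-3 + 3*z/4) + 1)*(5 - 2) = (-2 + 3*z/4)*3 = -6 + 9*z/4)
428*o(5*(2 + v)) = 428*(-6 + 9*(5*(2 + 0))/4) = 428*(-6 + 9*(5*2)/4) = 428*(-6 + (9/4)*10) = 428*(-6 + 45/2) = 428*(33/2) = 7062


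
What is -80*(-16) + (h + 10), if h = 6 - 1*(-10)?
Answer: 1306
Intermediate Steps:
h = 16 (h = 6 + 10 = 16)
-80*(-16) + (h + 10) = -80*(-16) + (16 + 10) = -16*(-80) + 26 = 1280 + 26 = 1306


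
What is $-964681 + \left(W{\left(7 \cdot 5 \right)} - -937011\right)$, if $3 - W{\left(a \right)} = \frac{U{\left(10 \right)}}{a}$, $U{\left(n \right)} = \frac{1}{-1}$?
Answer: $- \frac{968344}{35} \approx -27667.0$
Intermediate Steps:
$U{\left(n \right)} = -1$
$W{\left(a \right)} = 3 + \frac{1}{a}$ ($W{\left(a \right)} = 3 - - \frac{1}{a} = 3 + \frac{1}{a}$)
$-964681 + \left(W{\left(7 \cdot 5 \right)} - -937011\right) = -964681 + \left(\left(3 + \frac{1}{7 \cdot 5}\right) - -937011\right) = -964681 + \left(\left(3 + \frac{1}{35}\right) + 937011\right) = -964681 + \left(\frac{106}{35} + 937011\right) = -964681 + \frac{32795491}{35} = - \frac{968344}{35}$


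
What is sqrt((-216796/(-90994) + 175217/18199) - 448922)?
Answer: I*sqrt(307765434222963916463045)/827999903 ≈ 670.01*I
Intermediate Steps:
sqrt((-216796/(-90994) + 175217/18199) - 448922) = sqrt((-216796*(-1/90994) + 175217*(1/18199)) - 448922) = sqrt((108398/45497 + 175217/18199) - 448922) = sqrt(9944583051/827999903 - 448922) = sqrt(-371697427871515/827999903) = I*sqrt(307765434222963916463045)/827999903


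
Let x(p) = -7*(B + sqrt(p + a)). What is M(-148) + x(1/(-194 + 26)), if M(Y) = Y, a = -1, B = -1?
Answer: -141 - 13*I*sqrt(42)/12 ≈ -141.0 - 7.0208*I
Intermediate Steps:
x(p) = 7 - 7*sqrt(-1 + p) (x(p) = -7*(-1 + sqrt(p - 1)) = -7*(-1 + sqrt(-1 + p)) = 7 - 7*sqrt(-1 + p))
M(-148) + x(1/(-194 + 26)) = -148 + (7 - 7*sqrt(-1 + 1/(-194 + 26))) = -148 + (7 - 7*sqrt(-1 + 1/(-168))) = -148 + (7 - 7*sqrt(-1 - 1/168)) = -148 + (7 - 13*I*sqrt(42)/12) = -141 - 13*I*sqrt(42)/12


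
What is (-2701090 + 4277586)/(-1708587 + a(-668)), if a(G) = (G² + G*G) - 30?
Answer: -1576496/816169 ≈ -1.9316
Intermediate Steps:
a(G) = -30 + 2*G² (a(G) = (G² + G²) - 30 = 2*G² - 30 = -30 + 2*G²)
(-2701090 + 4277586)/(-1708587 + a(-668)) = (-2701090 + 4277586)/(-1708587 + (-30 + 2*(-668)²)) = 1576496/(-1708587 + (-30 + 2*446224)) = 1576496/(-1708587 + (-30 + 892448)) = 1576496/(-1708587 + 892418) = 1576496/(-816169) = 1576496*(-1/816169) = -1576496/816169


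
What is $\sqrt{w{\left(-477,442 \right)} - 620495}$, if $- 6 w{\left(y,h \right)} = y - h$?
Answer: $\frac{i \sqrt{22332306}}{6} \approx 787.62 i$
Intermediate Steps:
$w{\left(y,h \right)} = - \frac{y}{6} + \frac{h}{6}$ ($w{\left(y,h \right)} = - \frac{y - h}{6} = - \frac{y}{6} + \frac{h}{6}$)
$\sqrt{w{\left(-477,442 \right)} - 620495} = \sqrt{\left(\left(- \frac{1}{6}\right) \left(-477\right) + \frac{1}{6} \cdot 442\right) - 620495} = \sqrt{\left(\frac{159}{2} + \frac{221}{3}\right) - 620495} = \sqrt{\frac{919}{6} - 620495} = \sqrt{- \frac{3722051}{6}} = \frac{i \sqrt{22332306}}{6}$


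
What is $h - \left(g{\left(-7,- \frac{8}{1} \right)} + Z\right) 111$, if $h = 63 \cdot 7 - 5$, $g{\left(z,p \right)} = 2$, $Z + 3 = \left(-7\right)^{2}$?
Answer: $-4892$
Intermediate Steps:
$Z = 46$ ($Z = -3 + \left(-7\right)^{2} = -3 + 49 = 46$)
$h = 436$ ($h = 441 - 5 = 436$)
$h - \left(g{\left(-7,- \frac{8}{1} \right)} + Z\right) 111 = 436 - \left(2 + 46\right) 111 = 436 - 48 \cdot 111 = 436 - 5328 = -4892$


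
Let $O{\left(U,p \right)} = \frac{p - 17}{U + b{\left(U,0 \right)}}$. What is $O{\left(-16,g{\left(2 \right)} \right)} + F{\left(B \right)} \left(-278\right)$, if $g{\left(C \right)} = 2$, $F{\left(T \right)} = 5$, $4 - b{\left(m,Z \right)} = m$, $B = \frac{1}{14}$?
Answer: $- \frac{5575}{4} \approx -1393.8$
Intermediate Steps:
$B = \frac{1}{14} \approx 0.071429$
$b{\left(m,Z \right)} = 4 - m$
$O{\left(U,p \right)} = - \frac{17}{4} + \frac{p}{4}$ ($O{\left(U,p \right)} = \frac{p - 17}{U - \left(-4 + U\right)} = \frac{-17 + p}{4} = \left(-17 + p\right) \frac{1}{4} = - \frac{17}{4} + \frac{p}{4}$)
$O{\left(-16,g{\left(2 \right)} \right)} + F{\left(B \right)} \left(-278\right) = \left(- \frac{17}{4} + \frac{1}{4} \cdot 2\right) + 5 \left(-278\right) = \left(- \frac{17}{4} + \frac{1}{2}\right) - 1390 = - \frac{15}{4} - 1390 = - \frac{5575}{4}$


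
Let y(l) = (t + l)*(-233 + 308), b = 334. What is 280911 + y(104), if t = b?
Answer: 313761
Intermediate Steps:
t = 334
y(l) = 25050 + 75*l (y(l) = (334 + l)*(-233 + 308) = (334 + l)*75 = 25050 + 75*l)
280911 + y(104) = 280911 + (25050 + 75*104) = 280911 + (25050 + 7800) = 280911 + 32850 = 313761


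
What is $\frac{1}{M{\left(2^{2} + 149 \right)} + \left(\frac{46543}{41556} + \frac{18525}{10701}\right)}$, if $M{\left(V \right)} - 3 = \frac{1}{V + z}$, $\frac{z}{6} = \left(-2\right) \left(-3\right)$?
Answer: $\frac{3112835292}{18230146705} \approx 0.17075$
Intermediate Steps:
$z = 36$ ($z = 6 \left(\left(-2\right) \left(-3\right)\right) = 6 \cdot 6 = 36$)
$M{\left(V \right)} = 3 + \frac{1}{36 + V}$ ($M{\left(V \right)} = 3 + \frac{1}{V + 36} = 3 + \frac{1}{36 + V}$)
$\frac{1}{M{\left(2^{2} + 149 \right)} + \left(\frac{46543}{41556} + \frac{18525}{10701}\right)} = \frac{1}{\frac{109 + 3 \left(2^{2} + 149\right)}{36 + \left(2^{2} + 149\right)} + \left(\frac{46543}{41556} + \frac{18525}{10701}\right)} = \frac{1}{\frac{109 + 3 \left(4 + 149\right)}{36 + \left(4 + 149\right)} + \left(46543 \cdot \frac{1}{41556} + 18525 \cdot \frac{1}{10701}\right)} = \frac{1}{\frac{109 + 3 \cdot 153}{36 + 153} + \left(\frac{46543}{41556} + \frac{6175}{3567}\right)} = \frac{1}{\frac{109 + 459}{189} + \frac{140875727}{49410084}} = \frac{1}{\frac{1}{189} \cdot 568 + \frac{140875727}{49410084}} = \frac{1}{\frac{568}{189} + \frac{140875727}{49410084}} = \frac{1}{\frac{18230146705}{3112835292}} = \frac{3112835292}{18230146705}$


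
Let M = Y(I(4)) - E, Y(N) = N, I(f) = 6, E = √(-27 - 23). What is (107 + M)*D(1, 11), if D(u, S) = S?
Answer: 1243 - 55*I*√2 ≈ 1243.0 - 77.782*I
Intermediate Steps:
E = 5*I*√2 (E = √(-50) = 5*I*√2 ≈ 7.0711*I)
M = 6 - 5*I*√2 ≈ 6.0 - 7.0711*I
(107 + M)*D(1, 11) = (107 + (6 - 5*I*√2))*11 = (113 - 5*I*√2)*11 = 1243 - 55*I*√2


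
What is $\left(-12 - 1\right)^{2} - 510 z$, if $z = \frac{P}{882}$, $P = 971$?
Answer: $- \frac{57692}{147} \approx -392.46$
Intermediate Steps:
$z = \frac{971}{882} \approx 1.1009$
$\left(-12 - 1\right)^{2} - 510 z = \left(-12 - 1\right)^{2} - \frac{82535}{147} = \left(-13\right)^{2} - \frac{82535}{147} = 169 - \frac{82535}{147} = - \frac{57692}{147}$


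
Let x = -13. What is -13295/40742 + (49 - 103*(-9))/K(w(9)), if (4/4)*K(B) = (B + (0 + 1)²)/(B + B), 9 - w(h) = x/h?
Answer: 7474298711/4196426 ≈ 1781.1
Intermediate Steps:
w(h) = 9 + 13/h (w(h) = 9 - (-13)/h = 9 + 13/h)
K(B) = (1 + B)/(2*B) (K(B) = (B + (0 + 1)²)/(B + B) = (B + 1²)/((2*B)) = (B + 1)*(1/(2*B)) = (1 + B)*(1/(2*B)) = (1 + B)/(2*B))
-13295/40742 + (49 - 103*(-9))/K(w(9)) = -13295/40742 + (49 - 103*(-9))/(((1 + (9 + 13/9))/(2*(9 + 13/9)))) = -13295*1/40742 + (49 + 927)/(((1 + (9 + 13*(⅑)))/(2*(9 + 13*(⅑))))) = -13295/40742 + 976/(((1 + (9 + 13/9))/(2*(9 + 13/9)))) = -13295/40742 + 976/(((1 + 94/9)/(2*(94/9)))) = -13295/40742 + 976/(((½)*(9/94)*(103/9))) = -13295/40742 + 976/(103/188) = -13295/40742 + 976*(188/103) = -13295/40742 + 183488/103 = 7474298711/4196426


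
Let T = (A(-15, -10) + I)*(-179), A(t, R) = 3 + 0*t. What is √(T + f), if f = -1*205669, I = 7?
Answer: 3*I*√23051 ≈ 455.48*I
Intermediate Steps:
A(t, R) = 3 (A(t, R) = 3 + 0 = 3)
f = -205669
T = -1790 (T = (3 + 7)*(-179) = 10*(-179) = -1790)
√(T + f) = √(-1790 - 205669) = √(-207459) = 3*I*√23051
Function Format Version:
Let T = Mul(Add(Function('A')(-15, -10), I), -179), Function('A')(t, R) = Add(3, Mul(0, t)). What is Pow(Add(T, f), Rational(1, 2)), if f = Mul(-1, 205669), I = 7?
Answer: Mul(3, I, Pow(23051, Rational(1, 2))) ≈ Mul(455.48, I)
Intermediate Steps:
Function('A')(t, R) = 3 (Function('A')(t, R) = Add(3, 0) = 3)
f = -205669
T = -1790 (T = Mul(Add(3, 7), -179) = Mul(10, -179) = -1790)
Pow(Add(T, f), Rational(1, 2)) = Pow(Add(-1790, -205669), Rational(1, 2)) = Pow(-207459, Rational(1, 2)) = Mul(3, I, Pow(23051, Rational(1, 2)))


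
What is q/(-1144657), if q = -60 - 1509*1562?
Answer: 2357118/1144657 ≈ 2.0592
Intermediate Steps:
q = -2357118 (q = -60 - 2357058 = -2357118)
q/(-1144657) = -2357118/(-1144657) = -2357118*(-1/1144657) = 2357118/1144657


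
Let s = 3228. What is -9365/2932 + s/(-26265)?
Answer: -85145407/25669660 ≈ -3.3170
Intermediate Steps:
-9365/2932 + s/(-26265) = -9365/2932 + 3228/(-26265) = -9365*1/2932 + 3228*(-1/26265) = -9365/2932 - 1076/8755 = -85145407/25669660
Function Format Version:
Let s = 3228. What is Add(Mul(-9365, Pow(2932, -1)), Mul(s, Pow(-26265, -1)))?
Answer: Rational(-85145407, 25669660) ≈ -3.3170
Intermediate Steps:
Add(Mul(-9365, Pow(2932, -1)), Mul(s, Pow(-26265, -1))) = Add(Mul(-9365, Pow(2932, -1)), Mul(3228, Pow(-26265, -1))) = Add(Mul(-9365, Rational(1, 2932)), Mul(3228, Rational(-1, 26265))) = Add(Rational(-9365, 2932), Rational(-1076, 8755)) = Rational(-85145407, 25669660)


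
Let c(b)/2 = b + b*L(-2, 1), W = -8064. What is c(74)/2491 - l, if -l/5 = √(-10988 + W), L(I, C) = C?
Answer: 296/2491 + 10*I*√4763 ≈ 0.11883 + 690.14*I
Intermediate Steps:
c(b) = 4*b (c(b) = 2*(b + b*1) = 2*(b + b) = 2*(2*b) = 4*b)
l = -10*I*√4763 (l = -5*√(-10988 - 8064) = -10*I*√4763 ≈ -690.14*I)
c(74)/2491 - l = (4*74)/2491 - (-10)*I*√4763 = 296*(1/2491) + 10*I*√4763 = 296/2491 + 10*I*√4763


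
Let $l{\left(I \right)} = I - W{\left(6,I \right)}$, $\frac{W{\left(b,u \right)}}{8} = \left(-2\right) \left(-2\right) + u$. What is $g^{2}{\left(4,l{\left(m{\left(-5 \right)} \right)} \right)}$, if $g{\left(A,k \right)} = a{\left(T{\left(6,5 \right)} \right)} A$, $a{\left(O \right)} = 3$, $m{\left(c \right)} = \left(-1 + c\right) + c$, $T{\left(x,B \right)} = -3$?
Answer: $144$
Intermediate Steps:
$W{\left(b,u \right)} = 32 + 8 u$ ($W{\left(b,u \right)} = 8 \left(\left(-2\right) \left(-2\right) + u\right) = 8 \left(4 + u\right) = 32 + 8 u$)
$m{\left(c \right)} = -1 + 2 c$
$l{\left(I \right)} = -32 - 7 I$ ($l{\left(I \right)} = I - \left(32 + 8 I\right) = -32 - 7 I$)
$g{\left(A,k \right)} = 3 A$
$g^{2}{\left(4,l{\left(m{\left(-5 \right)} \right)} \right)} = \left(3 \cdot 4\right)^{2} = 12^{2} = 144$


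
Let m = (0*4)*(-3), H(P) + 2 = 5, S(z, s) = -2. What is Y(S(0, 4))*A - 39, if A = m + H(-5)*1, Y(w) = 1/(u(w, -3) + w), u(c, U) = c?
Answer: -159/4 ≈ -39.750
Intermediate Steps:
H(P) = 3 (H(P) = -2 + 5 = 3)
m = 0 (m = 0*(-3) = 0)
Y(w) = 1/(2*w) (Y(w) = 1/(w + w) = 1/(2*w))
A = 3 (A = 0 + 3*1 = 0 + 3 = 3)
Y(S(0, 4))*A - 39 = ((½)/(-2))*3 - 39 = ((½)*(-½))*3 - 39 = -¼*3 - 39 = -¾ - 39 = -159/4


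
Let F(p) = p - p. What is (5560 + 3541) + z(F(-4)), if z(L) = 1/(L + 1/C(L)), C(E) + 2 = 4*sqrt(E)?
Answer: 9099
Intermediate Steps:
F(p) = 0
C(E) = -2 + 4*sqrt(E)
z(L) = 1/(L + 1/(-2 + 4*sqrt(L)))
(5560 + 3541) + z(F(-4)) = (5560 + 3541) + 2*(1 - 2*sqrt(0))/(-1 - 4*0**(3/2) + 2*0) = 9101 + 2*(1 - 2*0)/(-1 - 4*0 + 0) = 9101 + 2*(1 + 0)/(-1 + 0 + 0) = 9101 + 2*1/(-1) = 9101 + 2*(-1)*1 = 9101 - 2 = 9099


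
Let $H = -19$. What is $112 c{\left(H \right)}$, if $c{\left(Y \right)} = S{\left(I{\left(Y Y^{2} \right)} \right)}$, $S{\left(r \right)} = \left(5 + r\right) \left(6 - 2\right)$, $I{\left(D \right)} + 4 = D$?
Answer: $-3072384$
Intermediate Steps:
$I{\left(D \right)} = -4 + D$
$S{\left(r \right)} = 20 + 4 r$ ($S{\left(r \right)} = \left(5 + r\right) \left(6 - 2\right) = \left(5 + r\right) 4 = 20 + 4 r$)
$c{\left(Y \right)} = 4 + 4 Y^{3}$ ($c{\left(Y \right)} = 20 + 4 \left(-4 + Y Y^{2}\right) = 20 + 4 \left(-4 + Y^{3}\right) = 20 + \left(-16 + 4 Y^{3}\right) = 4 + 4 Y^{3}$)
$112 c{\left(H \right)} = 112 \left(4 + 4 \left(-19\right)^{3}\right) = 112 \left(4 + 4 \left(-6859\right)\right) = 112 \left(4 - 27436\right) = 112 \left(-27432\right) = -3072384$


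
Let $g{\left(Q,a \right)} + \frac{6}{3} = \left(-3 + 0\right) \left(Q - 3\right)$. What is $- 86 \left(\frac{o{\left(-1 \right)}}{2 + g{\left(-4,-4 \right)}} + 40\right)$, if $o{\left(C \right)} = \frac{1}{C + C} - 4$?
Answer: $- \frac{23951}{7} \approx -3421.6$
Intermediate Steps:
$g{\left(Q,a \right)} = 7 - 3 Q$ ($g{\left(Q,a \right)} = -2 + \left(-3 + 0\right) \left(Q - 3\right) = -2 - 3 \left(-3 + Q\right) = -2 - \left(-9 + 3 Q\right) = 7 - 3 Q$)
$o{\left(C \right)} = -4 + \frac{1}{2 C}$ ($o{\left(C \right)} = \frac{1}{2 C} - 4 = -4 + \frac{1}{2 C}$)
$- 86 \left(\frac{o{\left(-1 \right)}}{2 + g{\left(-4,-4 \right)}} + 40\right) = - 86 \left(\frac{-4 + \frac{1}{2 \left(-1\right)}}{2 + \left(7 - -12\right)} + 40\right) = - 86 \left(\frac{-4 + \frac{1}{2} \left(-1\right)}{2 + \left(7 + 12\right)} + 40\right) = - 86 \left(\frac{-4 - \frac{1}{2}}{2 + 19} + 40\right) = - 86 \left(- \frac{9}{2 \cdot 21} + 40\right) = - 86 \left(\left(- \frac{9}{2}\right) \frac{1}{21} + 40\right) = - 86 \left(- \frac{3}{14} + 40\right) = \left(-86\right) \frac{557}{14} = - \frac{23951}{7}$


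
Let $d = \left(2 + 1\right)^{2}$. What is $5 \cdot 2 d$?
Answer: $90$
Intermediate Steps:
$d = 9$ ($d = 3^{2} = 9$)
$5 \cdot 2 d = 5 \cdot 2 \cdot 9 = 10 \cdot 9 = 90$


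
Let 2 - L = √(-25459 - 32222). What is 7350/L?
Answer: 2940/11537 + 4410*I*√6409/11537 ≈ 0.25483 + 30.601*I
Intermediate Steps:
L = 2 - 3*I*√6409 (L = 2 - √(-25459 - 32222) = 2 - √(-57681) = 2 - 3*I*√6409 ≈ 2.0 - 240.17*I)
7350/L = 7350/(2 - 3*I*√6409)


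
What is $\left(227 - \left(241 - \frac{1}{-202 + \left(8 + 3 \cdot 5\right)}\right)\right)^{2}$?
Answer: $\frac{6285049}{32041} \approx 196.16$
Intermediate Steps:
$\left(227 - \left(241 - \frac{1}{-202 + \left(8 + 3 \cdot 5\right)}\right)\right)^{2} = \left(227 - \left(241 - \frac{1}{-202 + \left(8 + 15\right)}\right)\right)^{2} = \left(227 - \left(241 - \frac{1}{-202 + 23}\right)\right)^{2} = \left(227 - \left(241 - \frac{1}{-179}\right)\right)^{2} = \left(227 - \frac{43140}{179}\right)^{2} = \left(- \frac{2507}{179}\right)^{2} = \frac{6285049}{32041}$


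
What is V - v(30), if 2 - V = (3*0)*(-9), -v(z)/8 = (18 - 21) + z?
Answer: 218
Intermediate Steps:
v(z) = 24 - 8*z (v(z) = -8*((18 - 21) + z) = -8*(-3 + z) = 24 - 8*z)
V = 2 (V = 2 - 3*0*(-9) = 2 - 0*(-9) = 2 - 1*0 = 2 + 0 = 2)
V - v(30) = 2 - (24 - 8*30) = 2 - (24 - 240) = 2 - 1*(-216) = 2 + 216 = 218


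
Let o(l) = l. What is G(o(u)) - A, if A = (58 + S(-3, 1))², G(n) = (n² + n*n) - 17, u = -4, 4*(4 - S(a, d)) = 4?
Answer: -3706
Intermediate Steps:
S(a, d) = 3 (S(a, d) = 4 - ¼*4 = 4 - 1 = 3)
G(n) = -17 + 2*n² (G(n) = (n² + n²) - 17 = 2*n² - 17 = -17 + 2*n²)
A = 3721 (A = (58 + 3)² = 61² = 3721)
G(o(u)) - A = (-17 + 2*(-4)²) - 1*3721 = (-17 + 2*16) - 3721 = (-17 + 32) - 3721 = 15 - 3721 = -3706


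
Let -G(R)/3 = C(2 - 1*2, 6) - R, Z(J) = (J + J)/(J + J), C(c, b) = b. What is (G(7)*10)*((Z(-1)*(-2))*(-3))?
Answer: 180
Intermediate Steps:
Z(J) = 1 (Z(J) = (2*J)/((2*J)) = (2*J)*(1/(2*J)) = 1)
G(R) = -18 + 3*R (G(R) = -3*(6 - R) = -18 + 3*R)
(G(7)*10)*((Z(-1)*(-2))*(-3)) = ((-18 + 3*7)*10)*((1*(-2))*(-3)) = ((-18 + 21)*10)*(-2*(-3)) = (3*10)*6 = 30*6 = 180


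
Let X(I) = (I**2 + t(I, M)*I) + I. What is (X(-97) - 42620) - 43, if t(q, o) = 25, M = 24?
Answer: -35776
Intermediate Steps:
X(I) = I**2 + 26*I (X(I) = (I**2 + 25*I) + I = I**2 + 26*I)
(X(-97) - 42620) - 43 = (-97*(26 - 97) - 42620) - 43 = (-97*(-71) - 42620) - 43 = (6887 - 42620) - 43 = -35733 - 43 = -35776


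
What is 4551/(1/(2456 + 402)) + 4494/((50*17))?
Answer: 5527874397/425 ≈ 1.3007e+7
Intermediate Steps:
4551/(1/(2456 + 402)) + 4494/((50*17)) = 4551/(1/2858) + 4494/850 = 4551/(1/2858) + 4494*(1/850) = 4551*2858 + 2247/425 = 13006758 + 2247/425 = 5527874397/425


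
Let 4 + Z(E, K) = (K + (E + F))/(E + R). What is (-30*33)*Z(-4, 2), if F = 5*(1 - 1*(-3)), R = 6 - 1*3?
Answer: 21780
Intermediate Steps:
R = 3 (R = 6 - 3 = 3)
F = 20 (F = 5*(1 + 3) = 5*4 = 20)
Z(E, K) = -4 + (20 + E + K)/(3 + E) (Z(E, K) = -4 + (K + (E + 20))/(E + 3) = -4 + (K + (20 + E))/(3 + E) = -4 + (20 + E + K)/(3 + E))
(-30*33)*Z(-4, 2) = (-30*33)*((8 + 2 - 3*(-4))/(3 - 4)) = -990*(8 + 2 + 12)/(-1) = -(-990)*22 = -990*(-22) = 21780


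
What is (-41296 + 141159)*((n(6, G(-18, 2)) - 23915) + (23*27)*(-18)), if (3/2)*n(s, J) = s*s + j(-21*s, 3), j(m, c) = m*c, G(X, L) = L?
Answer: -3527261023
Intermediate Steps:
j(m, c) = c*m
n(s, J) = -42*s + 2*s**2/3 (n(s, J) = 2*(s*s + 3*(-21*s))/3 = 2*(s**2 - 63*s)/3 = -42*s + 2*s**2/3)
(-41296 + 141159)*((n(6, G(-18, 2)) - 23915) + (23*27)*(-18)) = (-41296 + 141159)*(((2/3)*6*(-63 + 6) - 23915) + (23*27)*(-18)) = 99863*(((2/3)*6*(-57) - 23915) + 621*(-18)) = 99863*((-228 - 23915) - 11178) = 99863*(-24143 - 11178) = 99863*(-35321) = -3527261023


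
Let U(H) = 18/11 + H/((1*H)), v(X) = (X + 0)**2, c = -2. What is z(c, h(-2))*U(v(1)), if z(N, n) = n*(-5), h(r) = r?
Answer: 290/11 ≈ 26.364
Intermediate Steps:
v(X) = X**2
z(N, n) = -5*n
U(H) = 29/11 (U(H) = 18*(1/11) + H/H = 18/11 + 1 = 29/11)
z(c, h(-2))*U(v(1)) = -5*(-2)*(29/11) = 10*(29/11) = 290/11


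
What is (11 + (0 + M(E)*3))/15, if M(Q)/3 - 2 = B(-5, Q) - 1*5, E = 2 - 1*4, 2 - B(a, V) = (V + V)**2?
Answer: -142/15 ≈ -9.4667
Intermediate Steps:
B(a, V) = 2 - 4*V**2 (B(a, V) = 2 - (V + V)**2 = 2 - (2*V)**2 = 2 - 4*V**2)
E = -2 (E = 2 - 4 = -2)
M(Q) = -3 - 12*Q**2 (M(Q) = 6 + 3*((2 - 4*Q**2) - 1*5) = 6 + 3*((2 - 4*Q**2) - 5) = 6 + 3*(-3 - 4*Q**2) = 6 + (-9 - 12*Q**2) = -3 - 12*Q**2)
(11 + (0 + M(E)*3))/15 = (11 + (0 + (-3 - 12*(-2)**2)*3))/15 = (11 + (0 + (-3 - 12*4)*3))/15 = (11 + (0 + (-3 - 48)*3))/15 = (11 + (0 - 51*3))/15 = (11 + (0 - 153))/15 = (11 - 153)/15 = (1/15)*(-142) = -142/15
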